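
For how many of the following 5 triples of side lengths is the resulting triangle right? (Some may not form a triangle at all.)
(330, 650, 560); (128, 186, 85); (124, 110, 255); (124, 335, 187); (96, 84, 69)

(330,650,560): 330²+560² = 422500 = 650² → right
(128,186,85): 85²+128² = 23609 < 34596 = 186² → obtuse
(124,110,255): 110+124 ≤ 255, not a triangle
(124,335,187): 124+187 ≤ 335, not a triangle
(96,84,69): 69²+84² = 11817 > 9216 = 96² → acute
1 of the 5 is right.

1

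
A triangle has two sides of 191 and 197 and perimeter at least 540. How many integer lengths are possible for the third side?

Triangle inequality: 6 < x < 388. Perimeter ≥ 540 gives x ≥ 540 − 191 − 197 = 152.
So 152 ≤ x < 388; integers 152 through 387: 236 values.

236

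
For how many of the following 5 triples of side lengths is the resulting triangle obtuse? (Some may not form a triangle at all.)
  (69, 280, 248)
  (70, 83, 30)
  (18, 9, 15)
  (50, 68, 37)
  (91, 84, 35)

(69,280,248): 69²+248² = 66265 < 78400 = 280² → obtuse
(70,83,30): 30²+70² = 5800 < 6889 = 83² → obtuse
(18,9,15): 9²+15² = 306 < 324 = 18² → obtuse
(50,68,37): 37²+50² = 3869 < 4624 = 68² → obtuse
(91,84,35): 35²+84² = 8281 = 91² → right
4 of the 5 are obtuse.

4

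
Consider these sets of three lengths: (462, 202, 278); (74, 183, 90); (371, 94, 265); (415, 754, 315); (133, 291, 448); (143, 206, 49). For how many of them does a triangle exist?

(202,278,462): 202+278 > 462 → valid
(74,90,183): 74+90 ≤ 183 → not valid
(94,265,371): 94+265 ≤ 371 → not valid
(315,415,754): 315+415 ≤ 754 → not valid
(133,291,448): 133+291 ≤ 448 → not valid
(49,143,206): 49+143 ≤ 206 → not valid
1 of the 6 triples forms a triangle.

1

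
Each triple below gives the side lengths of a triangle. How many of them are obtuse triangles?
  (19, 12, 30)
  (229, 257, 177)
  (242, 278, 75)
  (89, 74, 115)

(19,12,30): 12²+19² = 505 < 900 = 30² → obtuse
(229,257,177): 177²+229² = 83770 > 66049 = 257² → acute
(242,278,75): 75²+242² = 64189 < 77284 = 278² → obtuse
(89,74,115): 74²+89² = 13397 > 13225 = 115² → acute
2 of the 4 are obtuse.

2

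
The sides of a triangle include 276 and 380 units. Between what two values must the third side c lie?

104 < c < 656 (units)

By the triangle inequality, c must be less than 276 + 380 = 656 and greater than |276 − 380| = 104.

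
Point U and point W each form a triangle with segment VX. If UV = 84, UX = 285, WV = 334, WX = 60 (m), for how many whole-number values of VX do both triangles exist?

From triangle UVX: 201 < VX < 369.
From triangle WVX: 274 < VX < 394.
Intersection: 274 < VX < 369, so integers 275 through 368: 94 values.

94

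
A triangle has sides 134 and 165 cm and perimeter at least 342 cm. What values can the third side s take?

Triangle inequality alone gives 31 < s < 299.
The perimeter condition gives s ≥ 342 − 134 − 165 = 43.
Intersecting the two: 43 ≤ s < 299.

43 ≤ s < 299 cm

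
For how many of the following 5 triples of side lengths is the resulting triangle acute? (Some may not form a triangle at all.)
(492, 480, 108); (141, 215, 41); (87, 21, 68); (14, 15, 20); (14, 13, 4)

1

(492,480,108): 108²+480² = 242064 = 492² → right
(141,215,41): 41+141 ≤ 215, not a triangle
(87,21,68): 21²+68² = 5065 < 7569 = 87² → obtuse
(14,15,20): 14²+15² = 421 > 400 = 20² → acute
(14,13,4): 4²+13² = 185 < 196 = 14² → obtuse
1 of the 5 is acute.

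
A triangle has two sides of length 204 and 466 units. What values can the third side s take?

By the triangle inequality, s must be less than 204 + 466 = 670 and greater than |204 − 466| = 262.

262 < s < 670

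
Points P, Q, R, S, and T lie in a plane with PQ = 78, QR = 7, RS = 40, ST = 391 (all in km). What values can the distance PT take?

The maximum is all hops collinear in one direction: 78 + 7 + 40 + 391 = 516.
The longest hop is 391; the others sum to 125. Folding the others back against it leaves at least 391 − 125 = 266.

266 ≤ PT ≤ 516 km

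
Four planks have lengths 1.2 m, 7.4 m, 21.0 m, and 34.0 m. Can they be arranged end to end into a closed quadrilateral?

For a quadrilateral, each side must be shorter than the sum of the others.
Here the longest side is 34.0, but the remaining 3 sides sum to only 29.6.

No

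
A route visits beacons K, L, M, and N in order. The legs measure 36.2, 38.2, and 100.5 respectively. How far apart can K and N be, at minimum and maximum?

26.1 ≤ KN ≤ 174.9

The maximum is all hops collinear in one direction: 36.2 + 38.2 + 100.5 = 174.9.
The longest hop is 100.5; the others sum to 74.4. Folding the others back against it leaves at least 100.5 − 74.4 = 26.1.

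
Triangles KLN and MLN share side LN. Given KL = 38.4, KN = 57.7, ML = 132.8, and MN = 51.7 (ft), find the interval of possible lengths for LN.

81.1 < LN < 96.1

From triangle KLN: |38.4 − 57.7| < LN < 38.4 + 57.7, i.e. 19.3 < LN < 96.1.
From triangle MLN: 81.1 < LN < 184.5.
Both must hold, so LN lies in the intersection.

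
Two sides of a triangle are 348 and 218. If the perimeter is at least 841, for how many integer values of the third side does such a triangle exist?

291

Triangle inequality: 130 < x < 566. Perimeter ≥ 841 gives x ≥ 841 − 348 − 218 = 275.
So 275 ≤ x < 566; integers 275 through 565: 291 values.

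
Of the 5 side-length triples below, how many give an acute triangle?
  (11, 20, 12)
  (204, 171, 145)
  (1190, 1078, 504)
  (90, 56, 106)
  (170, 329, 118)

(11,20,12): 11²+12² = 265 < 400 = 20² → obtuse
(204,171,145): 145²+171² = 50266 > 41616 = 204² → acute
(1190,1078,504): 504²+1078² = 1416100 = 1190² → right
(90,56,106): 56²+90² = 11236 = 106² → right
(170,329,118): 118+170 ≤ 329, not a triangle
1 of the 5 is acute.

1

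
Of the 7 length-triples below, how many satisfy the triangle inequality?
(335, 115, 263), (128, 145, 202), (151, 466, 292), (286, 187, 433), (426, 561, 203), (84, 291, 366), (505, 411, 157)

(115,263,335): 115+263 > 335 → valid
(128,145,202): 128+145 > 202 → valid
(151,292,466): 151+292 ≤ 466 → not valid
(187,286,433): 187+286 > 433 → valid
(203,426,561): 203+426 > 561 → valid
(84,291,366): 84+291 > 366 → valid
(157,411,505): 157+411 > 505 → valid
6 of the 7 triples form a triangle.

6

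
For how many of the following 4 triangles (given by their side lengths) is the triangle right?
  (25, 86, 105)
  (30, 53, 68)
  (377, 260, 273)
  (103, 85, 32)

1

(25,86,105): 25²+86² = 8021 < 11025 = 105² → obtuse
(30,53,68): 30²+53² = 3709 < 4624 = 68² → obtuse
(377,260,273): 260²+273² = 142129 = 377² → right
(103,85,32): 32²+85² = 8249 < 10609 = 103² → obtuse
1 of the 4 is right.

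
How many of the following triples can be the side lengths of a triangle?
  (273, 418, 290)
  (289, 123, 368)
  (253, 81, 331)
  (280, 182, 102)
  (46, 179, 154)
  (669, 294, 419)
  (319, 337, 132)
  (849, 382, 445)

7

(273,290,418): 273+290 > 418 → valid
(123,289,368): 123+289 > 368 → valid
(81,253,331): 81+253 > 331 → valid
(102,182,280): 102+182 > 280 → valid
(46,154,179): 46+154 > 179 → valid
(294,419,669): 294+419 > 669 → valid
(132,319,337): 132+319 > 337 → valid
(382,445,849): 382+445 ≤ 849 → not valid
7 of the 8 triples form a triangle.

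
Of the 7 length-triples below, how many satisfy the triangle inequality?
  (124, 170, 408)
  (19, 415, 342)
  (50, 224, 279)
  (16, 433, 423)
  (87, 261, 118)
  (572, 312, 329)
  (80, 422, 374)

(124,170,408): 124+170 ≤ 408 → not valid
(19,342,415): 19+342 ≤ 415 → not valid
(50,224,279): 50+224 ≤ 279 → not valid
(16,423,433): 16+423 > 433 → valid
(87,118,261): 87+118 ≤ 261 → not valid
(312,329,572): 312+329 > 572 → valid
(80,374,422): 80+374 > 422 → valid
3 of the 7 triples form a triangle.

3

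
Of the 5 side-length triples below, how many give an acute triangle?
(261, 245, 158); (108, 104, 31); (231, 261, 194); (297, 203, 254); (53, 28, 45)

4

(261,245,158): 158²+245² = 84989 > 68121 = 261² → acute
(108,104,31): 31²+104² = 11777 > 11664 = 108² → acute
(231,261,194): 194²+231² = 90997 > 68121 = 261² → acute
(297,203,254): 203²+254² = 105725 > 88209 = 297² → acute
(53,28,45): 28²+45² = 2809 = 53² → right
4 of the 5 are acute.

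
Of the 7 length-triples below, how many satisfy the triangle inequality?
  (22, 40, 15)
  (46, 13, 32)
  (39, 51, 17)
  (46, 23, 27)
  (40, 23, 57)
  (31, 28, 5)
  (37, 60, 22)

4

(15,22,40): 15+22 ≤ 40 → not valid
(13,32,46): 13+32 ≤ 46 → not valid
(17,39,51): 17+39 > 51 → valid
(23,27,46): 23+27 > 46 → valid
(23,40,57): 23+40 > 57 → valid
(5,28,31): 5+28 > 31 → valid
(22,37,60): 22+37 ≤ 60 → not valid
4 of the 7 triples form a triangle.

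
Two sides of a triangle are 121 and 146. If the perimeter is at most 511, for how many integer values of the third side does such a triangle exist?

219

Triangle inequality: 25 < x < 267. Perimeter ≤ 511 gives x ≤ 511 − 121 − 146 = 244.
So 25 < x ≤ 244; integers 26 through 244: 219 values.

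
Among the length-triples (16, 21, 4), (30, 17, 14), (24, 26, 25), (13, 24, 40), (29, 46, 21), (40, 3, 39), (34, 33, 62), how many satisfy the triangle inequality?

5

(4,16,21): 4+16 ≤ 21 → not valid
(14,17,30): 14+17 > 30 → valid
(24,25,26): 24+25 > 26 → valid
(13,24,40): 13+24 ≤ 40 → not valid
(21,29,46): 21+29 > 46 → valid
(3,39,40): 3+39 > 40 → valid
(33,34,62): 33+34 > 62 → valid
5 of the 7 triples form a triangle.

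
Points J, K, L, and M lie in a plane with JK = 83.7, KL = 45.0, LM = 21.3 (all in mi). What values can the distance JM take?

The maximum is all hops collinear in one direction: 83.7 + 45.0 + 21.3 = 150.0.
The longest hop is 83.7; the others sum to 66.3. Folding the others back against it leaves at least 83.7 − 66.3 = 17.4.

17.4 ≤ JM ≤ 150.0 mi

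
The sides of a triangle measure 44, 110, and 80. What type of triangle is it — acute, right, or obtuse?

Compare the square of the longest side to the sum of squares of the other two: 44² + 80² = 8336 < 12100 = 110².

obtuse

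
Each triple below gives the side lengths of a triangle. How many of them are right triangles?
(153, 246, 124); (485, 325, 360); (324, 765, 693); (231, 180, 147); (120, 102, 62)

2

(153,246,124): 124²+153² = 38785 < 60516 = 246² → obtuse
(485,325,360): 325²+360² = 235225 = 485² → right
(324,765,693): 324²+693² = 585225 = 765² → right
(231,180,147): 147²+180² = 54009 > 53361 = 231² → acute
(120,102,62): 62²+102² = 14248 < 14400 = 120² → obtuse
2 of the 5 are right.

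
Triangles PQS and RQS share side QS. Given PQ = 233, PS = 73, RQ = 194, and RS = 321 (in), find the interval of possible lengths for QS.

160 < QS < 306

From triangle PQS: |233 − 73| < QS < 233 + 73, i.e. 160 < QS < 306.
From triangle RQS: 127 < QS < 515.
Both must hold, so QS lies in the intersection.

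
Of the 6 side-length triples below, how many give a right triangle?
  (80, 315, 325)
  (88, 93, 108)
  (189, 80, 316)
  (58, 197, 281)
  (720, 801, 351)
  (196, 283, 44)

(80,315,325): 80²+315² = 105625 = 325² → right
(88,93,108): 88²+93² = 16393 > 11664 = 108² → acute
(189,80,316): 80+189 ≤ 316, not a triangle
(58,197,281): 58+197 ≤ 281, not a triangle
(720,801,351): 351²+720² = 641601 = 801² → right
(196,283,44): 44+196 ≤ 283, not a triangle
2 of the 6 are right.

2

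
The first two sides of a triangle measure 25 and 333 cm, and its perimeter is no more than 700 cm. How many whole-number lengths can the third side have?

34

Triangle inequality: 308 < x < 358. Perimeter ≤ 700 gives x ≤ 700 − 25 − 333 = 342.
So 308 < x ≤ 342; integers 309 through 342: 34 values.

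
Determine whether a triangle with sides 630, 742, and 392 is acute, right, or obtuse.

Compare the square of the longest side to the sum of squares of the other two: 392² + 630² = 550564 = 742².

right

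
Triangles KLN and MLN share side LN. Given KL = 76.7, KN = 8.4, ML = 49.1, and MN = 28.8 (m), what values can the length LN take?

From triangle KLN: |76.7 − 8.4| < LN < 76.7 + 8.4, i.e. 68.3 < LN < 85.1.
From triangle MLN: 20.3 < LN < 77.9.
Both must hold, so LN lies in the intersection.

68.3 < LN < 77.9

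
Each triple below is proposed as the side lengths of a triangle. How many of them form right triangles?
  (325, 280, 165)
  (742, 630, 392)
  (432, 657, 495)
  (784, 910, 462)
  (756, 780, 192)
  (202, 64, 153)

(325,280,165): 165²+280² = 105625 = 325² → right
(742,630,392): 392²+630² = 550564 = 742² → right
(432,657,495): 432²+495² = 431649 = 657² → right
(784,910,462): 462²+784² = 828100 = 910² → right
(756,780,192): 192²+756² = 608400 = 780² → right
(202,64,153): 64²+153² = 27505 < 40804 = 202² → obtuse
5 of the 6 are right.

5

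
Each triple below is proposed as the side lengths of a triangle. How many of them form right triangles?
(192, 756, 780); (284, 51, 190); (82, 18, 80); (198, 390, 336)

(192,756,780): 192²+756² = 608400 = 780² → right
(284,51,190): 51+190 ≤ 284, not a triangle
(82,18,80): 18²+80² = 6724 = 82² → right
(198,390,336): 198²+336² = 152100 = 390² → right
3 of the 4 are right.

3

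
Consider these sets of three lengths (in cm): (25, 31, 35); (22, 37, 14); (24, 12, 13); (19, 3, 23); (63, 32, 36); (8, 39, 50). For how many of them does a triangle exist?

(25,31,35): 25+31 > 35 → valid
(14,22,37): 14+22 ≤ 37 → not valid
(12,13,24): 12+13 > 24 → valid
(3,19,23): 3+19 ≤ 23 → not valid
(32,36,63): 32+36 > 63 → valid
(8,39,50): 8+39 ≤ 50 → not valid
3 of the 6 triples form a triangle.

3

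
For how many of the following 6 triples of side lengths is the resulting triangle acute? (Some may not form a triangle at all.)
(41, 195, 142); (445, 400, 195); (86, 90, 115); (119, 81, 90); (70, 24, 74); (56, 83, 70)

3

(41,195,142): 41+142 ≤ 195, not a triangle
(445,400,195): 195²+400² = 198025 = 445² → right
(86,90,115): 86²+90² = 15496 > 13225 = 115² → acute
(119,81,90): 81²+90² = 14661 > 14161 = 119² → acute
(70,24,74): 24²+70² = 5476 = 74² → right
(56,83,70): 56²+70² = 8036 > 6889 = 83² → acute
3 of the 6 are acute.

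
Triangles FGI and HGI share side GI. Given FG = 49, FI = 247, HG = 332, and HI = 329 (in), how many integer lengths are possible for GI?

From triangle FGI: 198 < GI < 296.
From triangle HGI: 3 < GI < 661.
Intersection: 198 < GI < 296, so integers 199 through 295: 97 values.

97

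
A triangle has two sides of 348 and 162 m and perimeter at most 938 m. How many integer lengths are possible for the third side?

242

Triangle inequality: 186 < x < 510. Perimeter ≤ 938 gives x ≤ 938 − 348 − 162 = 428.
So 186 < x ≤ 428; integers 187 through 428: 242 values.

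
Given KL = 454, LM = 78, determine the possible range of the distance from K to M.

376 ≤ KM ≤ 532

By the triangle inequality, |454 − 78| ≤ KM ≤ 454 + 78.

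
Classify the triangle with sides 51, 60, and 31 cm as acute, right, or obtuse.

obtuse

Compare the square of the longest side to the sum of squares of the other two: 31² + 51² = 3562 < 3600 = 60².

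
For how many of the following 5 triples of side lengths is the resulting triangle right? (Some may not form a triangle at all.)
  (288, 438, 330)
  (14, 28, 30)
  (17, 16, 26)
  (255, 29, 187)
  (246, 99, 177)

1

(288,438,330): 288²+330² = 191844 = 438² → right
(14,28,30): 14²+28² = 980 > 900 = 30² → acute
(17,16,26): 16²+17² = 545 < 676 = 26² → obtuse
(255,29,187): 29+187 ≤ 255, not a triangle
(246,99,177): 99²+177² = 41130 < 60516 = 246² → obtuse
1 of the 5 is right.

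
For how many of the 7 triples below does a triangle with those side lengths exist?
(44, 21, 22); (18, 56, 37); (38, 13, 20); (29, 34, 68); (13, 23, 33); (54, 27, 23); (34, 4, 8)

1

(21,22,44): 21+22 ≤ 44 → not valid
(18,37,56): 18+37 ≤ 56 → not valid
(13,20,38): 13+20 ≤ 38 → not valid
(29,34,68): 29+34 ≤ 68 → not valid
(13,23,33): 13+23 > 33 → valid
(23,27,54): 23+27 ≤ 54 → not valid
(4,8,34): 4+8 ≤ 34 → not valid
1 of the 7 triples forms a triangle.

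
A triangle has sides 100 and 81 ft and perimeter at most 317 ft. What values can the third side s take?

Triangle inequality alone gives 19 < s < 181.
The perimeter condition gives s ≤ 317 − 100 − 81 = 136.
Intersecting the two: 19 < s ≤ 136.

19 < s ≤ 136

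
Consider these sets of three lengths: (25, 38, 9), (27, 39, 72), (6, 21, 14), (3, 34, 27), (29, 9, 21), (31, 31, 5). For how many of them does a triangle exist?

2

(9,25,38): 9+25 ≤ 38 → not valid
(27,39,72): 27+39 ≤ 72 → not valid
(6,14,21): 6+14 ≤ 21 → not valid
(3,27,34): 3+27 ≤ 34 → not valid
(9,21,29): 9+21 > 29 → valid
(5,31,31): 5+31 > 31 → valid
2 of the 6 triples form a triangle.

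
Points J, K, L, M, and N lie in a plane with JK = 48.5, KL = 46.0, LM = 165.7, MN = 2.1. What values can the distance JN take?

69.1 ≤ JN ≤ 262.3

The maximum is all hops collinear in one direction: 48.5 + 46.0 + 165.7 + 2.1 = 262.3.
The longest hop is 165.7; the others sum to 96.6. Folding the others back against it leaves at least 165.7 − 96.6 = 69.1.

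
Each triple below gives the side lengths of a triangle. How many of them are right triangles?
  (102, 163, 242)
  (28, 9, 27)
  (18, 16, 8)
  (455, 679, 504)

1

(102,163,242): 102²+163² = 36973 < 58564 = 242² → obtuse
(28,9,27): 9²+27² = 810 > 784 = 28² → acute
(18,16,8): 8²+16² = 320 < 324 = 18² → obtuse
(455,679,504): 455²+504² = 461041 = 679² → right
1 of the 4 is right.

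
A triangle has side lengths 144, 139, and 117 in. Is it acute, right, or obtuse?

acute

Compare the square of the longest side to the sum of squares of the other two: 117² + 139² = 33010 > 20736 = 144².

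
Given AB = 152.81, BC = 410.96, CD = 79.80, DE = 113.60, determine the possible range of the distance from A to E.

The maximum is all hops collinear in one direction: 152.81 + 410.96 + 79.80 + 113.60 = 757.17.
The longest hop is 410.96; the others sum to 346.21. Folding the others back against it leaves at least 410.96 − 346.21 = 64.75.

64.75 ≤ AE ≤ 757.17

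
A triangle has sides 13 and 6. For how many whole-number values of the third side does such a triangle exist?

11

The third side lies in the open interval (7, 19).
Integers from 8 to 18 inclusive: 18 − 8 + 1 = 11.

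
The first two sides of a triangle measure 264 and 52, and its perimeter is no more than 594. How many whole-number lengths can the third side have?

66

Triangle inequality: 212 < x < 316. Perimeter ≤ 594 gives x ≤ 594 − 264 − 52 = 278.
So 212 < x ≤ 278; integers 213 through 278: 66 values.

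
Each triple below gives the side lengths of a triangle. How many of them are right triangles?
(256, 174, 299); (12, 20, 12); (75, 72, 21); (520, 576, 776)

(256,174,299): 174²+256² = 95812 > 89401 = 299² → acute
(12,20,12): 12²+12² = 288 < 400 = 20² → obtuse
(75,72,21): 21²+72² = 5625 = 75² → right
(520,576,776): 520²+576² = 602176 = 776² → right
2 of the 4 are right.

2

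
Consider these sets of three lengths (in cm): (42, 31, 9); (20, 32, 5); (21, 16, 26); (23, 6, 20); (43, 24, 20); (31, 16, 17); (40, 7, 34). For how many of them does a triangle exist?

(9,31,42): 9+31 ≤ 42 → not valid
(5,20,32): 5+20 ≤ 32 → not valid
(16,21,26): 16+21 > 26 → valid
(6,20,23): 6+20 > 23 → valid
(20,24,43): 20+24 > 43 → valid
(16,17,31): 16+17 > 31 → valid
(7,34,40): 7+34 > 40 → valid
5 of the 7 triples form a triangle.

5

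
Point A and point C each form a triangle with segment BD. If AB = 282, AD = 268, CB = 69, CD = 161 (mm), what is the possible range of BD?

From triangle ABD: |282 − 268| < BD < 282 + 268, i.e. 14 < BD < 550.
From triangle CBD: 92 < BD < 230.
Both must hold, so BD lies in the intersection.

92 < BD < 230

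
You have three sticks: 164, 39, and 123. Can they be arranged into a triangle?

No

The longest side is 164, but the other two sum to only 162.
162 < 164, so the triangle inequality fails.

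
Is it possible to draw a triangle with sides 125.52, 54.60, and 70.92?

No

The two shorter sides sum to 125.52, exactly equal to the longest side 125.52.
That gives only a degenerate (flat) triangle — the inequality must be strict.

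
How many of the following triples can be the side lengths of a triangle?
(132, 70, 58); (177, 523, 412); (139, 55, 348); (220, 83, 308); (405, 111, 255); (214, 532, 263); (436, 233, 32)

1

(58,70,132): 58+70 ≤ 132 → not valid
(177,412,523): 177+412 > 523 → valid
(55,139,348): 55+139 ≤ 348 → not valid
(83,220,308): 83+220 ≤ 308 → not valid
(111,255,405): 111+255 ≤ 405 → not valid
(214,263,532): 214+263 ≤ 532 → not valid
(32,233,436): 32+233 ≤ 436 → not valid
1 of the 7 triples forms a triangle.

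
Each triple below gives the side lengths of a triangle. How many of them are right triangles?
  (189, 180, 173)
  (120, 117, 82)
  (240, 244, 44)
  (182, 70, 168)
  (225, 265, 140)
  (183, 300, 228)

3

(189,180,173): 173²+180² = 62329 > 35721 = 189² → acute
(120,117,82): 82²+117² = 20413 > 14400 = 120² → acute
(240,244,44): 44²+240² = 59536 = 244² → right
(182,70,168): 70²+168² = 33124 = 182² → right
(225,265,140): 140²+225² = 70225 = 265² → right
(183,300,228): 183²+228² = 85473 < 90000 = 300² → obtuse
3 of the 6 are right.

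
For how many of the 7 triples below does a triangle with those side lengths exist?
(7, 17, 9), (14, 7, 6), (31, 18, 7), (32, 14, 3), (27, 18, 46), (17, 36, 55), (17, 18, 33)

(7,9,17): 7+9 ≤ 17 → not valid
(6,7,14): 6+7 ≤ 14 → not valid
(7,18,31): 7+18 ≤ 31 → not valid
(3,14,32): 3+14 ≤ 32 → not valid
(18,27,46): 18+27 ≤ 46 → not valid
(17,36,55): 17+36 ≤ 55 → not valid
(17,18,33): 17+18 > 33 → valid
1 of the 7 triples forms a triangle.

1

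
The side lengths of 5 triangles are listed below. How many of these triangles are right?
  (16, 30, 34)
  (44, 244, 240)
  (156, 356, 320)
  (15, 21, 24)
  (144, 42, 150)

4

(16,30,34): 16²+30² = 1156 = 34² → right
(44,244,240): 44²+240² = 59536 = 244² → right
(156,356,320): 156²+320² = 126736 = 356² → right
(15,21,24): 15²+21² = 666 > 576 = 24² → acute
(144,42,150): 42²+144² = 22500 = 150² → right
4 of the 5 are right.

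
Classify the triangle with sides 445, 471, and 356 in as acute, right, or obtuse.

Compare the square of the longest side to the sum of squares of the other two: 356² + 445² = 324761 > 221841 = 471².

acute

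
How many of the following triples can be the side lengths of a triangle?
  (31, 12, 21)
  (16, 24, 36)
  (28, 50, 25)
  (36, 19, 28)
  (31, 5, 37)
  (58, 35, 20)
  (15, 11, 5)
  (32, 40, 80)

5

(12,21,31): 12+21 > 31 → valid
(16,24,36): 16+24 > 36 → valid
(25,28,50): 25+28 > 50 → valid
(19,28,36): 19+28 > 36 → valid
(5,31,37): 5+31 ≤ 37 → not valid
(20,35,58): 20+35 ≤ 58 → not valid
(5,11,15): 5+11 > 15 → valid
(32,40,80): 32+40 ≤ 80 → not valid
5 of the 8 triples form a triangle.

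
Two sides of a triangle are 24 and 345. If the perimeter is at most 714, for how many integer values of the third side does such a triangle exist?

24

Triangle inequality: 321 < x < 369. Perimeter ≤ 714 gives x ≤ 714 − 24 − 345 = 345.
So 321 < x ≤ 345; integers 322 through 345: 24 values.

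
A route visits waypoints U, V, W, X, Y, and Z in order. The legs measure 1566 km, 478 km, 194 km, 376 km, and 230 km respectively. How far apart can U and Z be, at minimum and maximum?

The maximum is all hops collinear in one direction: 1566 + 478 + 194 + 376 + 230 = 2844.
The longest hop is 1566; the others sum to 1278. Folding the others back against it leaves at least 1566 − 1278 = 288.

288 ≤ UZ ≤ 2844 km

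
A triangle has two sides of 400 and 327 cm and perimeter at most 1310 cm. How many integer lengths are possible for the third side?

Triangle inequality: 73 < x < 727. Perimeter ≤ 1310 gives x ≤ 1310 − 400 − 327 = 583.
So 73 < x ≤ 583; integers 74 through 583: 510 values.

510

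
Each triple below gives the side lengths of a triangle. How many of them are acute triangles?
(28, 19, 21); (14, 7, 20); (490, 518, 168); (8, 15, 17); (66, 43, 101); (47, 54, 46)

2

(28,19,21): 19²+21² = 802 > 784 = 28² → acute
(14,7,20): 7²+14² = 245 < 400 = 20² → obtuse
(490,518,168): 168²+490² = 268324 = 518² → right
(8,15,17): 8²+15² = 289 = 17² → right
(66,43,101): 43²+66² = 6205 < 10201 = 101² → obtuse
(47,54,46): 46²+47² = 4325 > 2916 = 54² → acute
2 of the 6 are acute.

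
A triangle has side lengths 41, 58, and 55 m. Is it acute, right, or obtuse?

acute

Compare the square of the longest side to the sum of squares of the other two: 41² + 55² = 4706 > 3364 = 58².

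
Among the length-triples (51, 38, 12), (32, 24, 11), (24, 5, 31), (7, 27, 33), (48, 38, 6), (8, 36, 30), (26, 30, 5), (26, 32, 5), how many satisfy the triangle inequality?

(12,38,51): 12+38 ≤ 51 → not valid
(11,24,32): 11+24 > 32 → valid
(5,24,31): 5+24 ≤ 31 → not valid
(7,27,33): 7+27 > 33 → valid
(6,38,48): 6+38 ≤ 48 → not valid
(8,30,36): 8+30 > 36 → valid
(5,26,30): 5+26 > 30 → valid
(5,26,32): 5+26 ≤ 32 → not valid
4 of the 8 triples form a triangle.

4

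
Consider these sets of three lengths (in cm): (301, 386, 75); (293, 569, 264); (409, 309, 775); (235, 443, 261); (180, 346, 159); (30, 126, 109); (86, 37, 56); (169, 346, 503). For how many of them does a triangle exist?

(75,301,386): 75+301 ≤ 386 → not valid
(264,293,569): 264+293 ≤ 569 → not valid
(309,409,775): 309+409 ≤ 775 → not valid
(235,261,443): 235+261 > 443 → valid
(159,180,346): 159+180 ≤ 346 → not valid
(30,109,126): 30+109 > 126 → valid
(37,56,86): 37+56 > 86 → valid
(169,346,503): 169+346 > 503 → valid
4 of the 8 triples form a triangle.

4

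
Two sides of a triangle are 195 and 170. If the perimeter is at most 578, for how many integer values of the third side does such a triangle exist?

188

Triangle inequality: 25 < x < 365. Perimeter ≤ 578 gives x ≤ 578 − 195 − 170 = 213.
So 25 < x ≤ 213; integers 26 through 213: 188 values.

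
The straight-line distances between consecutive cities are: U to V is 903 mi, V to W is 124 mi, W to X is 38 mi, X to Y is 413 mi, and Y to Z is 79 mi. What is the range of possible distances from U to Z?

The maximum is all hops collinear in one direction: 903 + 124 + 38 + 413 + 79 = 1557.
The longest hop is 903; the others sum to 654. Folding the others back against it leaves at least 903 − 654 = 249.

249 ≤ UZ ≤ 1557 mi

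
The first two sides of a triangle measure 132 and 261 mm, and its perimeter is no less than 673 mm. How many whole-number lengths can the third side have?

Triangle inequality: 129 < x < 393. Perimeter ≥ 673 gives x ≥ 673 − 132 − 261 = 280.
So 280 ≤ x < 393; integers 280 through 392: 113 values.

113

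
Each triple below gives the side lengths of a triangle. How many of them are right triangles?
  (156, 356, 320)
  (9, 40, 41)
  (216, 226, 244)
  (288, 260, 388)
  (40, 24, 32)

(156,356,320): 156²+320² = 126736 = 356² → right
(9,40,41): 9²+40² = 1681 = 41² → right
(216,226,244): 216²+226² = 97732 > 59536 = 244² → acute
(288,260,388): 260²+288² = 150544 = 388² → right
(40,24,32): 24²+32² = 1600 = 40² → right
4 of the 5 are right.

4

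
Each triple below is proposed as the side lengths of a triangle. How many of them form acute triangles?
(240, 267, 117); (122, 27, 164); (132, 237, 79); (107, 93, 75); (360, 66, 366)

(240,267,117): 117²+240² = 71289 = 267² → right
(122,27,164): 27+122 ≤ 164, not a triangle
(132,237,79): 79+132 ≤ 237, not a triangle
(107,93,75): 75²+93² = 14274 > 11449 = 107² → acute
(360,66,366): 66²+360² = 133956 = 366² → right
1 of the 5 is acute.

1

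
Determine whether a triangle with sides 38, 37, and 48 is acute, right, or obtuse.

Compare the square of the longest side to the sum of squares of the other two: 37² + 38² = 2813 > 2304 = 48².

acute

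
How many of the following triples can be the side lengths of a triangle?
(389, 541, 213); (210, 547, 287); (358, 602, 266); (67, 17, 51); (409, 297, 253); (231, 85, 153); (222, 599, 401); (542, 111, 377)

(213,389,541): 213+389 > 541 → valid
(210,287,547): 210+287 ≤ 547 → not valid
(266,358,602): 266+358 > 602 → valid
(17,51,67): 17+51 > 67 → valid
(253,297,409): 253+297 > 409 → valid
(85,153,231): 85+153 > 231 → valid
(222,401,599): 222+401 > 599 → valid
(111,377,542): 111+377 ≤ 542 → not valid
6 of the 8 triples form a triangle.

6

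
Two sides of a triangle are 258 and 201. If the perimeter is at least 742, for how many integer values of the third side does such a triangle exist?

Triangle inequality: 57 < x < 459. Perimeter ≥ 742 gives x ≥ 742 − 258 − 201 = 283.
So 283 ≤ x < 459; integers 283 through 458: 176 values.

176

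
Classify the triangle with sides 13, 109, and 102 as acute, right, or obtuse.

Compare the square of the longest side to the sum of squares of the other two: 13² + 102² = 10573 < 11881 = 109².

obtuse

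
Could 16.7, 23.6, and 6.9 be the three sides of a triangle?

No

The two shorter sides sum to 23.6, exactly equal to the longest side 23.6.
That gives only a degenerate (flat) triangle — the inequality must be strict.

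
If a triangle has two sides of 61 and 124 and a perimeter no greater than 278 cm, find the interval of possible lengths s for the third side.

Triangle inequality alone gives 63 < s < 185.
The perimeter condition gives s ≤ 278 − 61 − 124 = 93.
Intersecting the two: 63 < s ≤ 93.

63 < s ≤ 93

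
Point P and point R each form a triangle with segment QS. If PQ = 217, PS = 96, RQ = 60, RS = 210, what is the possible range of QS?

From triangle PQS: |217 − 96| < QS < 217 + 96, i.e. 121 < QS < 313.
From triangle RQS: 150 < QS < 270.
Both must hold, so QS lies in the intersection.

150 < QS < 270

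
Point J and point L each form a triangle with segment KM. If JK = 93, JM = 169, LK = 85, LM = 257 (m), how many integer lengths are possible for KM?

89

From triangle JKM: 76 < KM < 262.
From triangle LKM: 172 < KM < 342.
Intersection: 172 < KM < 262, so integers 173 through 261: 89 values.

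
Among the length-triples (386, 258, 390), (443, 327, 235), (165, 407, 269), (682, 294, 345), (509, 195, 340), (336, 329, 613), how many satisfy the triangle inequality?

5

(258,386,390): 258+386 > 390 → valid
(235,327,443): 235+327 > 443 → valid
(165,269,407): 165+269 > 407 → valid
(294,345,682): 294+345 ≤ 682 → not valid
(195,340,509): 195+340 > 509 → valid
(329,336,613): 329+336 > 613 → valid
5 of the 6 triples form a triangle.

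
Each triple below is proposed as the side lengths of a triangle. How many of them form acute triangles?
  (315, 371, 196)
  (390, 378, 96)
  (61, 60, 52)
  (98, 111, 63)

(315,371,196): 196²+315² = 137641 = 371² → right
(390,378,96): 96²+378² = 152100 = 390² → right
(61,60,52): 52²+60² = 6304 > 3721 = 61² → acute
(98,111,63): 63²+98² = 13573 > 12321 = 111² → acute
2 of the 4 are acute.

2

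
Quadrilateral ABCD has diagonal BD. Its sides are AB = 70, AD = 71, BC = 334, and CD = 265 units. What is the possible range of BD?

69 < BD < 141

From triangle ABD: |70 − 71| < BD < 70 + 71, i.e. 1 < BD < 141.
From triangle CBD: 69 < BD < 599.
Both must hold, so BD lies in the intersection.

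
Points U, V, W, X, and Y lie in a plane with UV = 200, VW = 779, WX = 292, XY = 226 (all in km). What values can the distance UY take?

The maximum is all hops collinear in one direction: 200 + 779 + 292 + 226 = 1497.
The longest hop is 779; the others sum to 718. Folding the others back against it leaves at least 779 − 718 = 61.

61 ≤ UY ≤ 1497 km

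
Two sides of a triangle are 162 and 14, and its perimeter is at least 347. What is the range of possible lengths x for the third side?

171 ≤ x < 176

Triangle inequality alone gives 148 < x < 176.
The perimeter condition gives x ≥ 347 − 162 − 14 = 171.
Intersecting the two: 171 ≤ x < 176.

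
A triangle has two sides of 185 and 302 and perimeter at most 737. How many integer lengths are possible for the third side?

133

Triangle inequality: 117 < x < 487. Perimeter ≤ 737 gives x ≤ 737 − 185 − 302 = 250.
So 117 < x ≤ 250; integers 118 through 250: 133 values.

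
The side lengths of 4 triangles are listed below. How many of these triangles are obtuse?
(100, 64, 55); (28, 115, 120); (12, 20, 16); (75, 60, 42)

(100,64,55): 55²+64² = 7121 < 10000 = 100² → obtuse
(28,115,120): 28²+115² = 14009 < 14400 = 120² → obtuse
(12,20,16): 12²+16² = 400 = 20² → right
(75,60,42): 42²+60² = 5364 < 5625 = 75² → obtuse
3 of the 4 are obtuse.

3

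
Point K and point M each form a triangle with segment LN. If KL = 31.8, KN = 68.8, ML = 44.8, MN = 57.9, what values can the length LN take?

From triangle KLN: |31.8 − 68.8| < LN < 31.8 + 68.8, i.e. 37.0 < LN < 100.6.
From triangle MLN: 13.1 < LN < 102.7.
Both must hold, so LN lies in the intersection.

37.0 < LN < 100.6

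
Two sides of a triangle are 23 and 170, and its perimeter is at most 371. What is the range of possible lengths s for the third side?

147 < s ≤ 178

Triangle inequality alone gives 147 < s < 193.
The perimeter condition gives s ≤ 371 − 23 − 170 = 178.
Intersecting the two: 147 < s ≤ 178.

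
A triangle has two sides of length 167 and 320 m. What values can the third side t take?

153 < t < 487 (m)

By the triangle inequality, t must be less than 167 + 320 = 487 and greater than |167 − 320| = 153.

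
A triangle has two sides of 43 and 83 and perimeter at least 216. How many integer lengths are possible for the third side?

Triangle inequality: 40 < x < 126. Perimeter ≥ 216 gives x ≥ 216 − 43 − 83 = 90.
So 90 ≤ x < 126; integers 90 through 125: 36 values.

36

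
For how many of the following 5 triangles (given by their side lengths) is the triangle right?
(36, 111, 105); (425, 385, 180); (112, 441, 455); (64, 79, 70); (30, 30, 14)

3

(36,111,105): 36²+105² = 12321 = 111² → right
(425,385,180): 180²+385² = 180625 = 425² → right
(112,441,455): 112²+441² = 207025 = 455² → right
(64,79,70): 64²+70² = 8996 > 6241 = 79² → acute
(30,30,14): 14²+30² = 1096 > 900 = 30² → acute
3 of the 5 are right.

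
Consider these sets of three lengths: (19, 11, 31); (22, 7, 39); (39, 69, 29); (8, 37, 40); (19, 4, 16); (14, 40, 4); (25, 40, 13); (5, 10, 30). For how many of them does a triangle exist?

(11,19,31): 11+19 ≤ 31 → not valid
(7,22,39): 7+22 ≤ 39 → not valid
(29,39,69): 29+39 ≤ 69 → not valid
(8,37,40): 8+37 > 40 → valid
(4,16,19): 4+16 > 19 → valid
(4,14,40): 4+14 ≤ 40 → not valid
(13,25,40): 13+25 ≤ 40 → not valid
(5,10,30): 5+10 ≤ 30 → not valid
2 of the 8 triples form a triangle.

2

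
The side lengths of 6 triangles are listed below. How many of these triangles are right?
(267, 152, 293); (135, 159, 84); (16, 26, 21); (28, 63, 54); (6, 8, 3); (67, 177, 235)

(267,152,293): 152²+267² = 94393 > 85849 = 293² → acute
(135,159,84): 84²+135² = 25281 = 159² → right
(16,26,21): 16²+21² = 697 > 676 = 26² → acute
(28,63,54): 28²+54² = 3700 < 3969 = 63² → obtuse
(6,8,3): 3²+6² = 45 < 64 = 8² → obtuse
(67,177,235): 67²+177² = 35818 < 55225 = 235² → obtuse
1 of the 6 is right.

1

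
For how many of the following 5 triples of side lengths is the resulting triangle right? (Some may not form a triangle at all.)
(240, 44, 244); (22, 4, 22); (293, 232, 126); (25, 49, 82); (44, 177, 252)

1

(240,44,244): 44²+240² = 59536 = 244² → right
(22,4,22): 4²+22² = 500 > 484 = 22² → acute
(293,232,126): 126²+232² = 69700 < 85849 = 293² → obtuse
(25,49,82): 25+49 ≤ 82, not a triangle
(44,177,252): 44+177 ≤ 252, not a triangle
1 of the 5 is right.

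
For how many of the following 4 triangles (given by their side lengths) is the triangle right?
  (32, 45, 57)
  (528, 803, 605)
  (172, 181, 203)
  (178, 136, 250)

1

(32,45,57): 32²+45² = 3049 < 3249 = 57² → obtuse
(528,803,605): 528²+605² = 644809 = 803² → right
(172,181,203): 172²+181² = 62345 > 41209 = 203² → acute
(178,136,250): 136²+178² = 50180 < 62500 = 250² → obtuse
1 of the 4 is right.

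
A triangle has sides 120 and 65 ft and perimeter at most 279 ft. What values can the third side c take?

Triangle inequality alone gives 55 < c < 185.
The perimeter condition gives c ≤ 279 − 120 − 65 = 94.
Intersecting the two: 55 < c ≤ 94.

55 < c ≤ 94 ft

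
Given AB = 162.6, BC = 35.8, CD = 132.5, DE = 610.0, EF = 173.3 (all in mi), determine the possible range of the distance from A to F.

The maximum is all hops collinear in one direction: 162.6 + 35.8 + 132.5 + 610.0 + 173.3 = 1114.2.
The longest hop is 610.0; the others sum to 504.2. Folding the others back against it leaves at least 610.0 − 504.2 = 105.8.

105.8 ≤ AF ≤ 1114.2 mi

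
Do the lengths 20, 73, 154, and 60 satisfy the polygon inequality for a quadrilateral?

No

For a quadrilateral, each side must be shorter than the sum of the others.
Here the longest side is 154, but the remaining 3 sides sum to only 153.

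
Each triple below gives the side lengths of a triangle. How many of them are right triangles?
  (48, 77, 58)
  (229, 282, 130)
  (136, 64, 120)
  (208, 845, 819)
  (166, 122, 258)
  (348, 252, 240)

3

(48,77,58): 48²+58² = 5668 < 5929 = 77² → obtuse
(229,282,130): 130²+229² = 69341 < 79524 = 282² → obtuse
(136,64,120): 64²+120² = 18496 = 136² → right
(208,845,819): 208²+819² = 714025 = 845² → right
(166,122,258): 122²+166² = 42440 < 66564 = 258² → obtuse
(348,252,240): 240²+252² = 121104 = 348² → right
3 of the 6 are right.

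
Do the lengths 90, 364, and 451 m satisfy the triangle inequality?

The longest side is 451, and the other two sum to 454.
Since 454 > 451, the triangle inequality holds.

Yes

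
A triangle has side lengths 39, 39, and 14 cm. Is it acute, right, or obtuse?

Compare the square of the longest side to the sum of squares of the other two: 14² + 39² = 1717 > 1521 = 39².

acute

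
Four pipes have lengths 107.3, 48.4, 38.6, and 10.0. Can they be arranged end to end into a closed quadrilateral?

For a quadrilateral, each side must be shorter than the sum of the others.
Here the longest side is 107.3, but the remaining 3 sides sum to only 97.0.

No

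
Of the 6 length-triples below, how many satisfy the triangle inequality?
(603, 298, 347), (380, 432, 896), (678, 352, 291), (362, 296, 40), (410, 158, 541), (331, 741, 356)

2

(298,347,603): 298+347 > 603 → valid
(380,432,896): 380+432 ≤ 896 → not valid
(291,352,678): 291+352 ≤ 678 → not valid
(40,296,362): 40+296 ≤ 362 → not valid
(158,410,541): 158+410 > 541 → valid
(331,356,741): 331+356 ≤ 741 → not valid
2 of the 6 triples form a triangle.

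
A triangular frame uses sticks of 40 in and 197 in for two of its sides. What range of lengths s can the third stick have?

157 < s < 237

By the triangle inequality, s must be less than 40 + 197 = 237 and greater than |40 − 197| = 157.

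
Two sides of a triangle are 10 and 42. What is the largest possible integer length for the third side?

The third side must be strictly less than 10 + 42 = 52.
The largest integer below 52 is 51.

51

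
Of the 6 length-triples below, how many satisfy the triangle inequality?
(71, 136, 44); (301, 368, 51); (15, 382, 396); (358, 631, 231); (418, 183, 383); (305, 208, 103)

(44,71,136): 44+71 ≤ 136 → not valid
(51,301,368): 51+301 ≤ 368 → not valid
(15,382,396): 15+382 > 396 → valid
(231,358,631): 231+358 ≤ 631 → not valid
(183,383,418): 183+383 > 418 → valid
(103,208,305): 103+208 > 305 → valid
3 of the 6 triples form a triangle.

3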